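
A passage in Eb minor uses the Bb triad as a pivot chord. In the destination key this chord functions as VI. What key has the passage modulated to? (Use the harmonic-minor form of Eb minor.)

The numeral VI denotes a major triad on scale degree 6. With Bb on degree 6, the tonic of the new key is D.
Degree 6 carries a major triad in minor keys, so the destination is D minor.
Check: the diatonic triads of D minor (natural minor) are Dm (i), Edim (ii°), F (III), Gm (iv), Am (v), Bb (VI), C (VII) — Bb is indeed VI.

D minor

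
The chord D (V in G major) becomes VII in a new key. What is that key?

E minor

The numeral VII denotes a major triad on scale degree 7. With D on degree 7, the tonic of the new key is E.
Degree 7 carries a major triad in natural-minor keys, so the destination is E minor.
Check: the diatonic triads of E minor (natural minor) are Em (i), F♯dim (ii°), G (III), Am (iv), Bm (v), C (VI), D (VII) — D is indeed VII.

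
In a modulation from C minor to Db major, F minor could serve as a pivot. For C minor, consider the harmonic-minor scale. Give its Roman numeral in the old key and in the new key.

iv in C minor; iii in Db major

The scale of C minor (harmonic minor) is C D Eb F G Ab B; F is degree 4, and the triad built there (F-Ab-C) is minor, so it is iv.
The scale of Db major is Db Eb F Gb Ab Bb C; F is degree 3, and the triad built there (F-Ab-C) is minor, so it is iii.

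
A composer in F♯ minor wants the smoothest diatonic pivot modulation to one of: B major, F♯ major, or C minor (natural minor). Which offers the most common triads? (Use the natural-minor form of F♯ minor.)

Triads of F♯ minor (natural minor): F♯ minor (i), G♯ diminished (ii°), A major (III), B minor (iv), C♯ minor (v), D major (VI), E major (VII).
B major shares 2: C♯m, E.
F♯ major shares 0: none.
C minor (natural minor) shares 0: none.
The most common triads (2) are shared with B major.

B major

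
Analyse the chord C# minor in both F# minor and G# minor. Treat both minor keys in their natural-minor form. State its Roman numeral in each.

v in F# minor; iv in G# minor

The scale of F# minor (natural minor) is F# G# A B C# D E; C# is degree 5, and the triad built there (C#-E-G#) is minor, so it is v.
The scale of G# minor (natural minor) is G# A# B C# D# E F#; C# is degree 4, and the triad built there (C#-E-G#) is minor, so it is iv.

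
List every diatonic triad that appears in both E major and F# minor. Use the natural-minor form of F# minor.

E, F#m, A, C#m

Triads in E major: E (I), F#m (ii), G#m (iii), A (IV), B (V), C#m (vi), D#dim (vii°).
Triads in F# minor (natural minor): F#m (i), G#dim (ii°), A (III), Bm (iv), C#m (v), D (VI), E (VII).
Shared triads with their functions: E (I in E major, VII in F# minor); F#m (ii in E major, i in F# minor); A (IV in E major, III in F# minor); C#m (vi in E major, v in F# minor).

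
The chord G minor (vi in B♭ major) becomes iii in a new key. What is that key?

The numeral iii denotes a minor triad on scale degree 3. With G on degree 3, the tonic of the new key is E♭.
Degree 3 carries a minor triad in major keys, so the destination is E♭ major.
Check: the diatonic triads of E♭ major are E♭ (I), Fm (ii), Gm (iii), A♭ (IV), B♭ (V), Cm (vi), Ddim (vii°) — G minor is indeed iii.

E♭ major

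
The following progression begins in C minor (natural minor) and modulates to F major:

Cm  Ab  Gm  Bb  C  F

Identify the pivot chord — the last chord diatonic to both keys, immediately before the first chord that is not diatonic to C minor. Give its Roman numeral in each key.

Chords diatonic to C minor: Cm, Ddim, Eb, Fm, Gm, Ab, Bb.
Reading the progression, the first chord not in that set is C, so the modulation leaves C minor there.
The chord immediately before C is Bb, which is diatonic to both keys: VII in C minor and IV in F major.

Bb — VII in C minor, IV in F major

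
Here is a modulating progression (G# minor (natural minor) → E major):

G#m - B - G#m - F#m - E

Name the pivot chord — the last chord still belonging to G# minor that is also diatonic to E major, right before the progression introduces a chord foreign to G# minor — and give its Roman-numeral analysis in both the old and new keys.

G#m — i in G# minor, iii in E major

Chords diatonic to G# minor: G#m, A#dim, B, C#m, D#m, E, F#.
Reading the progression, the first chord not in that set is F#m, so the modulation leaves G# minor there.
The chord immediately before F#m is G#m, which is diatonic to both keys: i in G# minor and iii in E major.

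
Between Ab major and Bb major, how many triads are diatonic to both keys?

Diatonic triads of Ab major: Ab (I), Bbm (ii), Cm (iii), Db (IV), Eb (V), Fm (vi), Gdim (vii°).
Diatonic triads of Bb major: Bb (I), Cm (ii), Dm (iii), Eb (IV), F (V), Gm (vi), Adim (vii°).
Matching root and quality in both lists: Cm, Eb.
That gives 2 common triads.

2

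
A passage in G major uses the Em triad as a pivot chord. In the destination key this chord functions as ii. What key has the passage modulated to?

The numeral ii denotes a minor triad on scale degree 2. With E on degree 2, the tonic of the new key is D.
Degree 2 carries a minor triad in major keys, so the destination is D major.
Check: the diatonic triads of D major are D (I), Em (ii), F#m (iii), G (IV), A (V), Bm (vi), C#dim (vii°) — Em is indeed ii.

D major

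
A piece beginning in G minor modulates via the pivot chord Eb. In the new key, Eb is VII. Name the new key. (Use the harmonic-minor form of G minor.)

The numeral VII denotes a major triad on scale degree 7. With Eb on degree 7, the tonic of the new key is F.
Degree 7 carries a major triad in natural-minor keys, so the destination is F minor.
Check: the diatonic triads of F minor (natural minor) are Fm (i), Gdim (ii°), Ab (III), Bbm (iv), Cm (v), Db (VI), Eb (VII) — Eb is indeed VII.

F minor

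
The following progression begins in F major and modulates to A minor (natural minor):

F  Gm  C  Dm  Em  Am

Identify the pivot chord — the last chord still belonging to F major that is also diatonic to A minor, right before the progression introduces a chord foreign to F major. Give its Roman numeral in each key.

Dm — vi in F major, iv in A minor

Chords diatonic to F major: F, Gm, Am, Bb, C, Dm, Edim.
Reading the progression, the first chord not in that set is Em, so the modulation leaves F major there.
The chord immediately before Em is Dm, which is diatonic to both keys: vi in F major and iv in A minor.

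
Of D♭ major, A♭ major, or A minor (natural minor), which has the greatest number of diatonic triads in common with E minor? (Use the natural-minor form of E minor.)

A minor

Triads of E minor (natural minor): Em (i), F♯dim (ii°), G (III), Am (iv), Bm (v), C (VI), D (VII).
D♭ major shares 0: none.
A♭ major shares 0: none.
A minor (natural minor) shares 4: Em, G, Am, C.
The most common triads (4) are shared with A minor.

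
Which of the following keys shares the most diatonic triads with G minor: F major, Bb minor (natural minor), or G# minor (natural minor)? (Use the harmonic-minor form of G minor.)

Triads of G minor (harmonic minor): G minor (i), A diminished (ii°), Bb augmented (III+), C minor (iv), D major (V), Eb major (VI), F# diminished (vii°).
F major shares 1: Gm.
Bb minor (natural minor) shares 0: none.
G# minor (natural minor) shares 0: none.
The most common triads (1) are shared with F major.

F major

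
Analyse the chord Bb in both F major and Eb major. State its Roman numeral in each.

IV in F major; V in Eb major

The scale of F major is F G A Bb C D E; Bb is degree 4, and the triad built there (Bb-D-F) is major, so it is IV.
The scale of Eb major is Eb F G Ab Bb C D; Bb is degree 5, and the triad built there (Bb-D-F) is major, so it is V.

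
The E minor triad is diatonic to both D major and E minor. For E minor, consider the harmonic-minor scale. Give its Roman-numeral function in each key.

ii in D major; i in E minor

The scale of D major is D E F# G A B C#; E is degree 2, and the triad built there (E-G-B) is minor, so it is ii.
The scale of E minor (harmonic minor) is E F# G A B C D#; E is degree 1, and the triad built there (E-G-B) is minor, so it is i.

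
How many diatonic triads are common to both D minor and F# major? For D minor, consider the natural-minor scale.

Diatonic triads of D minor (natural minor): Dm (i), Edim (ii°), F (III), Gm (iv), Am (v), Bb (VI), C (VII).
Diatonic triads of F# major: F# (I), G#m (ii), A#m (iii), B (IV), C# (V), D#m (vi), E#dim (vii°).
No triad has the same root and quality in both keys.

0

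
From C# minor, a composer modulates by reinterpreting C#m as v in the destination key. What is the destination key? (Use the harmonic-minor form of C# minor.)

The numeral v denotes a minor triad on scale degree 5. With C# on degree 5, the tonic of the new key is F#.
Degree 5 carries a minor triad in natural-minor keys, so the destination is F# minor.
Check: the diatonic triads of F# minor (natural minor) are F#m (i), G#dim (ii°), A (III), Bm (iv), C#m (v), D (VI), E (VII) — C#m is indeed v.

F# minor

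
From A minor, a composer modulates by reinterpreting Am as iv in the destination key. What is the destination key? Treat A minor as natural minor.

E minor

The numeral iv denotes a minor triad on scale degree 4. With A on degree 4, the tonic of the new key is E.
Degree 4 carries a minor triad in minor keys, so the destination is E minor.
Check: the diatonic triads of E minor (natural minor) are Em (i), F♯dim (ii°), G (III), Am (iv), Bm (v), C (VI), D (VII) — Am is indeed iv.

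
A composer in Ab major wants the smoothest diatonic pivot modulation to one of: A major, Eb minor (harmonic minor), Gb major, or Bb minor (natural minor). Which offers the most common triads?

Bb minor

Triads of Ab major: Ab major (I), Bb minor (ii), C minor (iii), Db major (IV), Eb major (V), F minor (vi), G diminished (vii°).
A major shares 0: none.
Eb minor (harmonic minor) shares 0: none.
Gb major shares 2: Bbm, Db.
Bb minor (natural minor) shares 4: Ab, Bbm, Db, Fm.
The most common triads (4) are shared with Bb minor.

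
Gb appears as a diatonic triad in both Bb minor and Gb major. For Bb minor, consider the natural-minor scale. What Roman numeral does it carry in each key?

VI in Bb minor; I in Gb major

The scale of Bb minor (natural minor) is Bb C Db Eb F Gb Ab; Gb is degree 6, and the triad built there (Gb-Bb-Db) is major, so it is VI.
The scale of Gb major is Gb Ab Bb Cb Db Eb F; Gb is degree 1, and the triad built there (Gb-Bb-Db) is major, so it is I.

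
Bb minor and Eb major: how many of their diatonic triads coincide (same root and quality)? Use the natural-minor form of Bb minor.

Diatonic triads of Bb minor (natural minor): Bbm (i), Cdim (ii°), Db (III), Ebm (iv), Fm (v), Gb (VI), Ab (VII).
Diatonic triads of Eb major: Eb (I), Fm (ii), Gm (iii), Ab (IV), Bb (V), Cm (vi), Ddim (vii°).
Matching root and quality in both lists: Fm, Ab.
That gives 2 common triads.

2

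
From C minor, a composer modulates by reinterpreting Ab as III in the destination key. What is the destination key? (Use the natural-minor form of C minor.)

F minor

The numeral III denotes a major triad on scale degree 3. With Ab on degree 3, the tonic of the new key is F.
Degree 3 carries a major triad in natural-minor keys, so the destination is F minor.
Check: the diatonic triads of F minor (natural minor) are Fm (i), Gdim (ii°), Ab (III), Bbm (iv), Cm (v), Db (VI), Eb (VII) — Ab is indeed III.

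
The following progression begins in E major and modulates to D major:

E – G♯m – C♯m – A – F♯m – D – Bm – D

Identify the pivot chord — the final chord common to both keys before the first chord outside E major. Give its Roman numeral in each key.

Chords diatonic to E major: E, F♯m, G♯m, A, B, C♯m, D♯dim.
Reading the progression, the first chord not in that set is D, so the modulation leaves E major there.
The chord immediately before D is F♯m, which is diatonic to both keys: ii in E major and iii in D major.

F♯m — ii in E major, iii in D major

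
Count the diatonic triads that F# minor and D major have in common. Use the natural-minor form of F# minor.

4

Diatonic triads of F# minor (natural minor): F# minor (i), G# diminished (ii°), A major (III), B minor (iv), C# minor (v), D major (VI), E major (VII).
Diatonic triads of D major: D major (I), E minor (ii), F# minor (iii), G major (IV), A major (V), B minor (vi), C# diminished (vii°).
Matching root and quality in both lists: F# minor, A major, B minor, D major.
That gives 4 common triads.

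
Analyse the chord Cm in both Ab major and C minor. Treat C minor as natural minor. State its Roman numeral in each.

The scale of Ab major is Ab Bb C Db Eb F G; C is degree 3, and the triad built there (C-Eb-G) is minor, so it is iii.
The scale of C minor (natural minor) is C D Eb F G Ab Bb; C is degree 1, and the triad built there (C-Eb-G) is minor, so it is i.

iii in Ab major; i in C minor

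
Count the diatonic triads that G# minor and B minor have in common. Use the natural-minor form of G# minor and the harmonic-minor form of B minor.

2

Diatonic triads of G# minor (natural minor): G# minor (i), A# diminished (ii°), B major (III), C# minor (iv), D# minor (v), E major (VI), F# major (VII).
Diatonic triads of B minor (harmonic minor): B minor (i), C# diminished (ii°), D augmented (III+), E minor (iv), F# major (V), G major (VI), A# diminished (vii°).
Matching root and quality in both lists: A# diminished, F# major.
That gives 2 common triads.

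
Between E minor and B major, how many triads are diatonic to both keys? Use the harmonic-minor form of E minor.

1

Diatonic triads of E minor (harmonic minor): Em (i), F#dim (ii°), Gaug (III+), Am (iv), B (V), C (VI), D#dim (vii°).
Diatonic triads of B major: B (I), C#m (ii), D#m (iii), E (IV), F# (V), G#m (vi), A#dim (vii°).
Matching root and quality in both lists: B.
That gives 1 common triad.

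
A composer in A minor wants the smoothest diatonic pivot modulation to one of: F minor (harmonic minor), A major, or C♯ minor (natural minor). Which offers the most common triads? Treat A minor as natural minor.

Triads of A minor (natural minor): A minor (i), B diminished (ii°), C major (III), D minor (iv), E minor (v), F major (VI), G major (VII).
F minor (harmonic minor) shares 1: C.
A major shares 0: none.
C♯ minor (natural minor) shares 0: none.
The most common triads (1) are shared with F minor.

F minor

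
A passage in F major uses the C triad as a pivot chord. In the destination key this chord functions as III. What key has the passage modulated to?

A minor

The numeral III denotes a major triad on scale degree 3. With C on degree 3, the tonic of the new key is A.
Degree 3 carries a major triad in natural-minor keys, so the destination is A minor.
Check: the diatonic triads of A minor (natural minor) are Am (i), Bdim (ii°), C (III), Dm (iv), Em (v), F (VI), G (VII) — C is indeed III.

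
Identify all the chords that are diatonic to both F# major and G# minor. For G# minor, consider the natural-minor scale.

Triads in F# major: F# (I), G#m (ii), A#m (iii), B (IV), C# (V), D#m (vi), E#dim (vii°).
Triads in G# minor (natural minor): G#m (i), A#dim (ii°), B (III), C#m (iv), D#m (v), E (VI), F# (VII).
Shared triads with their functions: F# (I in F# major, VII in G# minor); G#m (ii in F# major, i in G# minor); B (IV in F# major, III in G# minor); D#m (vi in F# major, v in G# minor).

F#, G#m, B, D#m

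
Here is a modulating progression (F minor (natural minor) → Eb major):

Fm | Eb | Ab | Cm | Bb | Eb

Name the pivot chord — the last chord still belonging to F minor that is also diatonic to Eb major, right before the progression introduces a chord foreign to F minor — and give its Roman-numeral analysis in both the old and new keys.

Cm — v in F minor, vi in Eb major

Chords diatonic to F minor: Fm, Gdim, Ab, Bbm, Cm, Db, Eb.
Reading the progression, the first chord not in that set is Bb, so the modulation leaves F minor there.
The chord immediately before Bb is Cm, which is diatonic to both keys: v in F minor and vi in Eb major.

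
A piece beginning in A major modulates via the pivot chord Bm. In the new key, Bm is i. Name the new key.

The numeral i denotes a minor triad on scale degree 1. With B on degree 1, the tonic of the new key is B.
Degree 1 carries a minor triad in minor keys, so the destination is B minor.
Check: the diatonic triads of B minor (natural minor) are Bm (i), C#dim (ii°), D (III), Em (iv), F#m (v), G (VI), A (VII) — Bm is indeed i.

B minor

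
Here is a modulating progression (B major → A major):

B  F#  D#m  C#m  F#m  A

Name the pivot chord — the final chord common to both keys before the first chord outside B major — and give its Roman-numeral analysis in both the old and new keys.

Chords diatonic to B major: B, C#m, D#m, E, F#, G#m, A#dim.
Reading the progression, the first chord not in that set is F#m, so the modulation leaves B major there.
The chord immediately before F#m is C#m, which is diatonic to both keys: ii in B major and iii in A major.

C#m — ii in B major, iii in A major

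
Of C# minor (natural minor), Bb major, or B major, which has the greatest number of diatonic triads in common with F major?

Bb major

Triads of F major: F major (I), G minor (ii), A minor (iii), Bb major (IV), C major (V), D minor (vi), E diminished (vii°).
C# minor (natural minor) shares 0: none.
Bb major shares 4: F, Gm, Bb, Dm.
B major shares 0: none.
The most common triads (4) are shared with Bb major.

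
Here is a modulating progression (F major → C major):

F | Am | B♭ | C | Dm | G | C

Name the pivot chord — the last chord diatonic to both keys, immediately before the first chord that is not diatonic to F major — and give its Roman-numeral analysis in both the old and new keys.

Chords diatonic to F major: F, Gm, Am, B♭, C, Dm, Edim.
Reading the progression, the first chord not in that set is G, so the modulation leaves F major there.
The chord immediately before G is Dm, which is diatonic to both keys: vi in F major and ii in C major.

Dm — vi in F major, ii in C major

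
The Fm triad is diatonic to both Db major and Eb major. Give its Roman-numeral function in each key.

The scale of Db major is Db Eb F Gb Ab Bb C; F is degree 3, and the triad built there (F-Ab-C) is minor, so it is iii.
The scale of Eb major is Eb F G Ab Bb C D; F is degree 2, and the triad built there (F-Ab-C) is minor, so it is ii.

iii in Db major; ii in Eb major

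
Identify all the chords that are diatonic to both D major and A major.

D, F#m, A, Bm

Triads in D major: D (I), Em (ii), F#m (iii), G (IV), A (V), Bm (vi), C#dim (vii°).
Triads in A major: A (I), Bm (ii), C#m (iii), D (IV), E (V), F#m (vi), G#dim (vii°).
Shared triads with their functions: D (I in D major, IV in A major); F#m (iii in D major, vi in A major); A (V in D major, I in A major); Bm (vi in D major, ii in A major).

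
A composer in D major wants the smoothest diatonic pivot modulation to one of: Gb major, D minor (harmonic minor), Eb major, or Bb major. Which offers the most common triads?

Triads of D major: D (I), Em (ii), F#m (iii), G (IV), A (V), Bm (vi), C#dim (vii°).
Gb major shares 0: none.
D minor (harmonic minor) shares 2: A, C#dim.
Eb major shares 0: none.
Bb major shares 0: none.
The most common triads (2) are shared with D minor.

D minor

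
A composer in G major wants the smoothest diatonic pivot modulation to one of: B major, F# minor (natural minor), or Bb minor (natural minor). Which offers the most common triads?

Triads of G major: G major (I), A minor (ii), B minor (iii), C major (IV), D major (V), E minor (vi), F# diminished (vii°).
B major shares 0: none.
F# minor (natural minor) shares 2: Bm, D.
Bb minor (natural minor) shares 0: none.
The most common triads (2) are shared with F# minor.

F# minor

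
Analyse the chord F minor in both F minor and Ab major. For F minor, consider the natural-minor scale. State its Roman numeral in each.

The scale of F minor (natural minor) is F G Ab Bb C Db Eb; F is degree 1, and the triad built there (F-Ab-C) is minor, so it is i.
The scale of Ab major is Ab Bb C Db Eb F G; F is degree 6, and the triad built there (F-Ab-C) is minor, so it is vi.

i in F minor; vi in Ab major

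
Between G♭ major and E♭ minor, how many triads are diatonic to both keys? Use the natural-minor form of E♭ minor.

Diatonic triads of G♭ major: G♭ (I), A♭m (ii), B♭m (iii), C♭ (IV), D♭ (V), E♭m (vi), Fdim (vii°).
Diatonic triads of E♭ minor (natural minor): E♭m (i), Fdim (ii°), G♭ (III), A♭m (iv), B♭m (v), C♭ (VI), D♭ (VII).
Matching root and quality in both lists: G♭, A♭m, B♭m, C♭, D♭, E♭m, Fdim.
That gives 7 common triads.

7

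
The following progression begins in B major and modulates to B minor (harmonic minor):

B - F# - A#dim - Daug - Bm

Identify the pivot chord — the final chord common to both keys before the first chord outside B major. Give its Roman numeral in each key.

A#dim — vii° in B major, vii° in B minor

Chords diatonic to B major: B, C#m, D#m, E, F#, G#m, A#dim.
Reading the progression, the first chord not in that set is Daug, so the modulation leaves B major there.
The chord immediately before Daug is A#dim, which is diatonic to both keys: vii° in B major and vii° in B minor.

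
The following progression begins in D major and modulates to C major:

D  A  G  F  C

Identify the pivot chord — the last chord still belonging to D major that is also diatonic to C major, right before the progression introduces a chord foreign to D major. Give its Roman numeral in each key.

Chords diatonic to D major: D, Em, F#m, G, A, Bm, C#dim.
Reading the progression, the first chord not in that set is F, so the modulation leaves D major there.
The chord immediately before F is G, which is diatonic to both keys: IV in D major and V in C major.

G — IV in D major, V in C major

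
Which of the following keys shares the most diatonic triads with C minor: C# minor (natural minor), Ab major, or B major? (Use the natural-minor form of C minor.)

Triads of C minor (natural minor): C minor (i), D diminished (ii°), Eb major (III), F minor (iv), G minor (v), Ab major (VI), Bb major (VII).
C# minor (natural minor) shares 0: none.
Ab major shares 4: Cm, Eb, Fm, Ab.
B major shares 0: none.
The most common triads (4) are shared with Ab major.

Ab major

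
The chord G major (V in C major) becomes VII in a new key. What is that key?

A minor

The numeral VII denotes a major triad on scale degree 7. With G on degree 7, the tonic of the new key is A.
Degree 7 carries a major triad in natural-minor keys, so the destination is A minor.
Check: the diatonic triads of A minor (natural minor) are Am (i), Bdim (ii°), C (III), Dm (iv), Em (v), F (VI), G (VII) — G major is indeed VII.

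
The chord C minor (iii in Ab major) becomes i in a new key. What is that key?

The numeral i denotes a minor triad on scale degree 1. With C on degree 1, the tonic of the new key is C.
Degree 1 carries a minor triad in minor keys, so the destination is C minor.
Check: the diatonic triads of C minor (natural minor) are Cm (i), Ddim (ii°), Eb (III), Fm (iv), Gm (v), Ab (VI), Bb (VII) — C minor is indeed i.

C minor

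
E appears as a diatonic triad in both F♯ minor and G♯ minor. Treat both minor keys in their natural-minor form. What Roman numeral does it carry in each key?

VII in F♯ minor; VI in G♯ minor

The scale of F♯ minor (natural minor) is F♯ G♯ A B C♯ D E; E is degree 7, and the triad built there (E-G♯-B) is major, so it is VII.
The scale of G♯ minor (natural minor) is G♯ A♯ B C♯ D♯ E F♯; E is degree 6, and the triad built there (E-G♯-B) is major, so it is VI.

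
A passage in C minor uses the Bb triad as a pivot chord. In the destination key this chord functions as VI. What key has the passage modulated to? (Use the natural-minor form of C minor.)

D minor

The numeral VI denotes a major triad on scale degree 6. With Bb on degree 6, the tonic of the new key is D.
Degree 6 carries a major triad in minor keys, so the destination is D minor.
Check: the diatonic triads of D minor (natural minor) are Dm (i), Edim (ii°), F (III), Gm (iv), Am (v), Bb (VI), C (VII) — Bb is indeed VI.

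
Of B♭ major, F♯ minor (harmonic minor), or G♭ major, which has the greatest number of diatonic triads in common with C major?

Triads of C major: C major (I), D minor (ii), E minor (iii), F major (IV), G major (V), A minor (vi), B diminished (vii°).
B♭ major shares 2: Dm, F.
F♯ minor (harmonic minor) shares 0: none.
G♭ major shares 0: none.
The most common triads (2) are shared with B♭ major.

B♭ major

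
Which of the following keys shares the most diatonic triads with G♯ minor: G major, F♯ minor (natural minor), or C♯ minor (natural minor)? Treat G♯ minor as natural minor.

C♯ minor

Triads of G♯ minor (natural minor): G♯m (i), A♯dim (ii°), B (III), C♯m (iv), D♯m (v), E (VI), F♯ (VII).
G major shares 0: none.
F♯ minor (natural minor) shares 2: C♯m, E.
C♯ minor (natural minor) shares 4: G♯m, B, C♯m, E.
The most common triads (4) are shared with C♯ minor.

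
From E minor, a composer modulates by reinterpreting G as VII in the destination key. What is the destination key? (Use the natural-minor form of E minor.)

A minor

The numeral VII denotes a major triad on scale degree 7. With G on degree 7, the tonic of the new key is A.
Degree 7 carries a major triad in natural-minor keys, so the destination is A minor.
Check: the diatonic triads of A minor (natural minor) are Am (i), Bdim (ii°), C (III), Dm (iv), Em (v), F (VI), G (VII) — G is indeed VII.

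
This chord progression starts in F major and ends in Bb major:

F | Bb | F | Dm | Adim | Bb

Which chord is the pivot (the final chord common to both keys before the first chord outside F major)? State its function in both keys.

Dm — vi in F major, iii in Bb major

Chords diatonic to F major: F, Gm, Am, Bb, C, Dm, Edim.
Reading the progression, the first chord not in that set is Adim, so the modulation leaves F major there.
The chord immediately before Adim is Dm, which is diatonic to both keys: vi in F major and iii in Bb major.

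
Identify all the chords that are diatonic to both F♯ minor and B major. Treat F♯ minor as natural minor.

Triads in F♯ minor (natural minor): F♯m (i), G♯dim (ii°), A (III), Bm (iv), C♯m (v), D (VI), E (VII).
Triads in B major: B (I), C♯m (ii), D♯m (iii), E (IV), F♯ (V), G♯m (vi), A♯dim (vii°).
Shared triads with their functions: C♯m (v in F♯ minor, ii in B major); E (VII in F♯ minor, IV in B major).

C♯m, E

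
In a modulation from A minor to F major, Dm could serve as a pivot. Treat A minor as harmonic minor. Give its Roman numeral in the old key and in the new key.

The scale of A minor (harmonic minor) is A B C D E F G#; D is degree 4, and the triad built there (D-F-A) is minor, so it is iv.
The scale of F major is F G A Bb C D E; D is degree 6, and the triad built there (D-F-A) is minor, so it is vi.

iv in A minor; vi in F major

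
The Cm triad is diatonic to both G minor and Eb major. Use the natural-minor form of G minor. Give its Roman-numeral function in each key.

The scale of G minor (natural minor) is G A Bb C D Eb F; C is degree 4, and the triad built there (C-Eb-G) is minor, so it is iv.
The scale of Eb major is Eb F G Ab Bb C D; C is degree 6, and the triad built there (C-Eb-G) is minor, so it is vi.

iv in G minor; vi in Eb major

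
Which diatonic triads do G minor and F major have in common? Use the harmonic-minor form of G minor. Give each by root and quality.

Gm

Triads in G minor (harmonic minor): Gm (i), Adim (ii°), Bbaug (III+), Cm (iv), D (V), Eb (VI), F#dim (vii°).
Triads in F major: F (I), Gm (ii), Am (iii), Bb (IV), C (V), Dm (vi), Edim (vii°).
Shared triads with their functions: Gm (i in G minor, ii in F major).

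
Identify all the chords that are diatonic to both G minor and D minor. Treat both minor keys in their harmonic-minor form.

Gm

Triads in G minor (harmonic minor): Gm (i), Adim (ii°), Bbaug (III+), Cm (iv), D (V), Eb (VI), F#dim (vii°).
Triads in D minor (harmonic minor): Dm (i), Edim (ii°), Faug (III+), Gm (iv), A (V), Bb (VI), C#dim (vii°).
Shared triads with their functions: Gm (i in G minor, iv in D minor).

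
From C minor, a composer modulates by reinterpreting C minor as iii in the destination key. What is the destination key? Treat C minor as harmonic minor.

Ab major

The numeral iii denotes a minor triad on scale degree 3. With C on degree 3, the tonic of the new key is Ab.
Degree 3 carries a minor triad in major keys, so the destination is Ab major.
Check: the diatonic triads of Ab major are Ab (I), Bbm (ii), Cm (iii), Db (IV), Eb (V), Fm (vi), Gdim (vii°) — C minor is indeed iii.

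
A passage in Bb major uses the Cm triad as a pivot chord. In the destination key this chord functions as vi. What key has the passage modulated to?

The numeral vi denotes a minor triad on scale degree 6. With C on degree 6, the tonic of the new key is Eb.
Degree 6 carries a minor triad in major keys, so the destination is Eb major.
Check: the diatonic triads of Eb major are Eb (I), Fm (ii), Gm (iii), Ab (IV), Bb (V), Cm (vi), Ddim (vii°) — Cm is indeed vi.

Eb major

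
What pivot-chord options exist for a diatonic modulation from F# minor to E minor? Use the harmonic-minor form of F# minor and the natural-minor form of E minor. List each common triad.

Triads in F# minor (harmonic minor): F#m (i), G#dim (ii°), Aaug (III+), Bm (iv), C# (V), D (VI), E#dim (vii°).
Triads in E minor (natural minor): Em (i), F#dim (ii°), G (III), Am (iv), Bm (v), C (VI), D (VII).
Shared triads with their functions: Bm (iv in F# minor, v in E minor); D (VI in F# minor, VII in E minor).

Bm, D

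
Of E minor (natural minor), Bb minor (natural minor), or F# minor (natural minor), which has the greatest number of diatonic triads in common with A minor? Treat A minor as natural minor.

Triads of A minor (natural minor): Am (i), Bdim (ii°), C (III), Dm (iv), Em (v), F (VI), G (VII).
E minor (natural minor) shares 4: Am, C, Em, G.
Bb minor (natural minor) shares 0: none.
F# minor (natural minor) shares 0: none.
The most common triads (4) are shared with E minor.

E minor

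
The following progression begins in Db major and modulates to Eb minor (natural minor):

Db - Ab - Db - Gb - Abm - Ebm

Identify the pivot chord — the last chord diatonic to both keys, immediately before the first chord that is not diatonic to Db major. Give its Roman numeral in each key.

Chords diatonic to Db major: Db, Ebm, Fm, Gb, Ab, Bbm, Cdim.
Reading the progression, the first chord not in that set is Abm, so the modulation leaves Db major there.
The chord immediately before Abm is Gb, which is diatonic to both keys: IV in Db major and III in Eb minor.

Gb — IV in Db major, III in Eb minor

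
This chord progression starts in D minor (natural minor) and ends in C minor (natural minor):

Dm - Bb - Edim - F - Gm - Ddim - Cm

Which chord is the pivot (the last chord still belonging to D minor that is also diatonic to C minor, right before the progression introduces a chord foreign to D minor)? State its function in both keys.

Gm — iv in D minor, v in C minor

Chords diatonic to D minor: Dm, Edim, F, Gm, Am, Bb, C.
Reading the progression, the first chord not in that set is Ddim, so the modulation leaves D minor there.
The chord immediately before Ddim is Gm, which is diatonic to both keys: iv in D minor and v in C minor.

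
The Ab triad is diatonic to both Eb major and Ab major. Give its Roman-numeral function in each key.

The scale of Eb major is Eb F G Ab Bb C D; Ab is degree 4, and the triad built there (Ab-C-Eb) is major, so it is IV.
The scale of Ab major is Ab Bb C Db Eb F G; Ab is degree 1, and the triad built there (Ab-C-Eb) is major, so it is I.

IV in Eb major; I in Ab major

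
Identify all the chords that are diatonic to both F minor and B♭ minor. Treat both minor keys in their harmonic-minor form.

Triads in F minor (harmonic minor): Fm (i), Gdim (ii°), A♭aug (III+), B♭m (iv), C (V), D♭ (VI), Edim (vii°).
Triads in B♭ minor (harmonic minor): B♭m (i), Cdim (ii°), D♭aug (III+), E♭m (iv), F (V), G♭ (VI), Adim (vii°).
Shared triads with their functions: B♭m (iv in F minor, i in B♭ minor).

B♭m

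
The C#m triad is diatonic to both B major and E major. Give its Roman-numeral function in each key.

The scale of B major is B C# D# E F# G# A#; C# is degree 2, and the triad built there (C#-E-G#) is minor, so it is ii.
The scale of E major is E F# G# A B C# D#; C# is degree 6, and the triad built there (C#-E-G#) is minor, so it is vi.

ii in B major; vi in E major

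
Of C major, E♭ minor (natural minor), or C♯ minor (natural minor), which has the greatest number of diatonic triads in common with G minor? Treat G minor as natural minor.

Triads of G minor (natural minor): Gm (i), Adim (ii°), B♭ (III), Cm (iv), Dm (v), E♭ (VI), F (VII).
C major shares 2: Dm, F.
E♭ minor (natural minor) shares 0: none.
C♯ minor (natural minor) shares 0: none.
The most common triads (2) are shared with C major.

C major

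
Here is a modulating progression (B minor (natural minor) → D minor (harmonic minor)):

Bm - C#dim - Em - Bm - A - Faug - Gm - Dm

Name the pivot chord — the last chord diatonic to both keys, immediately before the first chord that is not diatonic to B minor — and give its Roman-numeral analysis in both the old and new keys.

A — VII in B minor, V in D minor

Chords diatonic to B minor: Bm, C#dim, D, Em, F#m, G, A.
Reading the progression, the first chord not in that set is Faug, so the modulation leaves B minor there.
The chord immediately before Faug is A, which is diatonic to both keys: VII in B minor and V in D minor.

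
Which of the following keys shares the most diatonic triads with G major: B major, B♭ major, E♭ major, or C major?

Triads of G major: G major (I), A minor (ii), B minor (iii), C major (IV), D major (V), E minor (vi), F♯ diminished (vii°).
B major shares 0: none.
B♭ major shares 0: none.
E♭ major shares 0: none.
C major shares 4: G, Am, C, Em.
The most common triads (4) are shared with C major.

C major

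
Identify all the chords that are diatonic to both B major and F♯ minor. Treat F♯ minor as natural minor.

Triads in B major: B major (I), C♯ minor (ii), D♯ minor (iii), E major (IV), F♯ major (V), G♯ minor (vi), A♯ diminished (vii°).
Triads in F♯ minor (natural minor): F♯ minor (i), G♯ diminished (ii°), A major (III), B minor (iv), C♯ minor (v), D major (VI), E major (VII).
Shared triads with their functions: C♯ minor (ii in B major, v in F♯ minor); E major (IV in B major, VII in F♯ minor).

C♯m, E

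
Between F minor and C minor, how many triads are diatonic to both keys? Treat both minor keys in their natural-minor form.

Diatonic triads of F minor (natural minor): F minor (i), G diminished (ii°), Ab major (III), Bb minor (iv), C minor (v), Db major (VI), Eb major (VII).
Diatonic triads of C minor (natural minor): C minor (i), D diminished (ii°), Eb major (III), F minor (iv), G minor (v), Ab major (VI), Bb major (VII).
Matching root and quality in both lists: F minor, Ab major, C minor, Eb major.
That gives 4 common triads.

4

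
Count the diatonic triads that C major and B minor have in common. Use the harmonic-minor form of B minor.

2

Diatonic triads of C major: C (I), Dm (ii), Em (iii), F (IV), G (V), Am (vi), Bdim (vii°).
Diatonic triads of B minor (harmonic minor): Bm (i), C♯dim (ii°), Daug (III+), Em (iv), F♯ (V), G (VI), A♯dim (vii°).
Matching root and quality in both lists: Em, G.
That gives 2 common triads.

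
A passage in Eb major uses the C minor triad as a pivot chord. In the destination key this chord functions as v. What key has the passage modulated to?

The numeral v denotes a minor triad on scale degree 5. With C on degree 5, the tonic of the new key is F.
Degree 5 carries a minor triad in natural-minor keys, so the destination is F minor.
Check: the diatonic triads of F minor (natural minor) are Fm (i), Gdim (ii°), Ab (III), Bbm (iv), Cm (v), Db (VI), Eb (VII) — C minor is indeed v.

F minor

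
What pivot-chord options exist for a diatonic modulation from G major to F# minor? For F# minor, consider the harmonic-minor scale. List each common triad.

Bm, D

Triads in G major: G (I), Am (ii), Bm (iii), C (IV), D (V), Em (vi), F#dim (vii°).
Triads in F# minor (harmonic minor): F#m (i), G#dim (ii°), Aaug (III+), Bm (iv), C# (V), D (VI), E#dim (vii°).
Shared triads with their functions: Bm (iii in G major, iv in F# minor); D (V in G major, VI in F# minor).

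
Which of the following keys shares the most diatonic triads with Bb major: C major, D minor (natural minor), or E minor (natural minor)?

Triads of Bb major: Bb (I), Cm (ii), Dm (iii), Eb (IV), F (V), Gm (vi), Adim (vii°).
C major shares 2: Dm, F.
D minor (natural minor) shares 4: Bb, Dm, F, Gm.
E minor (natural minor) shares 0: none.
The most common triads (4) are shared with D minor.

D minor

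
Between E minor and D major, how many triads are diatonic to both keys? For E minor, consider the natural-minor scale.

4

Diatonic triads of E minor (natural minor): Em (i), F#dim (ii°), G (III), Am (iv), Bm (v), C (VI), D (VII).
Diatonic triads of D major: D (I), Em (ii), F#m (iii), G (IV), A (V), Bm (vi), C#dim (vii°).
Matching root and quality in both lists: Em, G, Bm, D.
That gives 4 common triads.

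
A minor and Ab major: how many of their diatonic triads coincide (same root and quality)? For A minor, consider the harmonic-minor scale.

Diatonic triads of A minor (harmonic minor): Am (i), Bdim (ii°), Caug (III+), Dm (iv), E (V), F (VI), G#dim (vii°).
Diatonic triads of Ab major: Ab (I), Bbm (ii), Cm (iii), Db (IV), Eb (V), Fm (vi), Gdim (vii°).
No triad has the same root and quality in both keys.

0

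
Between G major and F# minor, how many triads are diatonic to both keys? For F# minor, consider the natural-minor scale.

Diatonic triads of G major: G (I), Am (ii), Bm (iii), C (IV), D (V), Em (vi), F#dim (vii°).
Diatonic triads of F# minor (natural minor): F#m (i), G#dim (ii°), A (III), Bm (iv), C#m (v), D (VI), E (VII).
Matching root and quality in both lists: Bm, D.
That gives 2 common triads.

2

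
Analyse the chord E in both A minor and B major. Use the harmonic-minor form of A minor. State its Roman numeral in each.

The scale of A minor (harmonic minor) is A B C D E F G#; E is degree 5, and the triad built there (E-G#-B) is major, so it is V.
The scale of B major is B C# D# E F# G# A#; E is degree 4, and the triad built there (E-G#-B) is major, so it is IV.

V in A minor; IV in B major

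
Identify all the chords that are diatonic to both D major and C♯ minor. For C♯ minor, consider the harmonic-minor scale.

Triads in D major: D (I), Em (ii), F♯m (iii), G (IV), A (V), Bm (vi), C♯dim (vii°).
Triads in C♯ minor (harmonic minor): C♯m (i), D♯dim (ii°), Eaug (III+), F♯m (iv), G♯ (V), A (VI), B♯dim (vii°).
Shared triads with their functions: F♯m (iii in D major, iv in C♯ minor); A (V in D major, VI in C♯ minor).

F♯m, A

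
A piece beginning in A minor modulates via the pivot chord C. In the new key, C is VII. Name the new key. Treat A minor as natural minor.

D minor

The numeral VII denotes a major triad on scale degree 7. With C on degree 7, the tonic of the new key is D.
Degree 7 carries a major triad in natural-minor keys, so the destination is D minor.
Check: the diatonic triads of D minor (natural minor) are Dm (i), Edim (ii°), F (III), Gm (iv), Am (v), B♭ (VI), C (VII) — C is indeed VII.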